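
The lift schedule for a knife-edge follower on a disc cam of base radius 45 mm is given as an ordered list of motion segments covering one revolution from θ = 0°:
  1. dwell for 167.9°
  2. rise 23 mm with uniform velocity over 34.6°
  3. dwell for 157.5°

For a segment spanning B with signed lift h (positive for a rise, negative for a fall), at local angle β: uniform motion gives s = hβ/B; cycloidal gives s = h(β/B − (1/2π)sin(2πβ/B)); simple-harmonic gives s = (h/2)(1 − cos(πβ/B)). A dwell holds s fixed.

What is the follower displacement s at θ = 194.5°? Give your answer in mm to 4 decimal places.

seg 1 [0°–167.9°] dwell: s stays 0.0000
seg 2 [167.9°–202.5°] uniform, h=23: θ=194.5° here. β=26.6, B=34.6. 23·26.6/34.6 = 17.6821 → s = 17.6821

17.6821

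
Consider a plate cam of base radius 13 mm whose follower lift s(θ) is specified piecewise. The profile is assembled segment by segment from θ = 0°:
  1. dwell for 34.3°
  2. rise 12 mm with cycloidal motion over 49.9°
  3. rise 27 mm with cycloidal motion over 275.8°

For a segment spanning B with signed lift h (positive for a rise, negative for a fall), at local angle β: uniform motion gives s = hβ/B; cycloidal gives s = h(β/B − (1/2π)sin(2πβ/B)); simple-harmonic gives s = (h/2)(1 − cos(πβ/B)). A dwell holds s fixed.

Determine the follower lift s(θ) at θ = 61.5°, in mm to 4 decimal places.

seg 1 [0°–34.3°] dwell: s stays 0.0000
seg 2 [34.3°–84.2°] cycloidal, h=12: θ=61.5° here. β=27.2, B=49.9. 12·(0.5451 − sin(2π·0.5451)/(2π)) = 7.0750 → s = 7.0750

7.0750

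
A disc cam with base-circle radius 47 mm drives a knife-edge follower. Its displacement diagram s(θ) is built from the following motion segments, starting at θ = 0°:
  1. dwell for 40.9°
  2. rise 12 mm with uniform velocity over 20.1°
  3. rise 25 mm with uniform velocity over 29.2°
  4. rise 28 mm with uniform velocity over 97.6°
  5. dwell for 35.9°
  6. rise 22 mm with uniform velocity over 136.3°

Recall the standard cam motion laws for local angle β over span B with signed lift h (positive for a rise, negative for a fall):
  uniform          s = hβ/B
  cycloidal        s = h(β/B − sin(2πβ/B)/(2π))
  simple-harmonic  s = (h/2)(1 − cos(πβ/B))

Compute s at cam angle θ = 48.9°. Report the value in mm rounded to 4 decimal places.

seg 1 [0°–40.9°] dwell: s stays 0.0000
seg 2 [40.9°–61°] uniform, h=12: θ=48.9° here. β=8, B=20.1. 12·8/20.1 = 4.7761 → s = 4.7761

4.7761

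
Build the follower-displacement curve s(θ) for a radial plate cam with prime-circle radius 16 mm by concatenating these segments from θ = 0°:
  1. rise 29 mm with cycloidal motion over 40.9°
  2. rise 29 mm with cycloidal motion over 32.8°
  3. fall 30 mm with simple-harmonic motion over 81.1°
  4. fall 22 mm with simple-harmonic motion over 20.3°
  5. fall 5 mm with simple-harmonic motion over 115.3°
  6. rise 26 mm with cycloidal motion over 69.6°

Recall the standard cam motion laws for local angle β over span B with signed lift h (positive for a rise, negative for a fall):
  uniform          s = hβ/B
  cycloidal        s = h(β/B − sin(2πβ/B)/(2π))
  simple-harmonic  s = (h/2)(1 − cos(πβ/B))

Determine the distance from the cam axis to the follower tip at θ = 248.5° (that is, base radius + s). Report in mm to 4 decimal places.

seg 1 [0°–40.9°] cycloidal, h=29: full span → s += 29 → s = 29.0000
seg 2 [40.9°–73.7°] cycloidal, h=29: full span → s += 29 → s = 58.0000
seg 3 [73.7°–154.8°] simple-harmonic, h=-30: full span → s += -30 → s = 28.0000
seg 4 [154.8°–175.1°] simple-harmonic, h=-22: full span → s += -22 → s = 6.0000
seg 5 [175.1°–290.4°] simple-harmonic, h=-5: θ=248.5° here. β=73.4, B=115.3. -5/2·(1 − cos(π·0.6366)) = -3.5402 → s = 2.4598
radial distance = base radius + s = 16 + 2.4598 = 18.4598

18.4598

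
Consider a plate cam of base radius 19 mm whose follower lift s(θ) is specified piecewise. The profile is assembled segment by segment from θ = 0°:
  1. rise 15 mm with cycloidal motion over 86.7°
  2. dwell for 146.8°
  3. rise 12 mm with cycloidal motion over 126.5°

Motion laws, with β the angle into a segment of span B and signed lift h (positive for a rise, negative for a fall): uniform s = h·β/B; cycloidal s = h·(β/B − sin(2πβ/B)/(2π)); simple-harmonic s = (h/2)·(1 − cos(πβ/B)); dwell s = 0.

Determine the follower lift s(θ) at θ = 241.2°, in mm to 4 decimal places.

seg 1 [0°–86.7°] cycloidal, h=15: full span → s += 15 → s = 15.0000
seg 2 [86.7°–233.5°] dwell: s stays 15.0000
seg 3 [233.5°–360°] cycloidal, h=12: θ=241.2° here. β=7.7, B=126.5. 12·(0.0609 − sin(2π·0.0609)/(2π)) = 0.0177 → s = 15.0177

15.0177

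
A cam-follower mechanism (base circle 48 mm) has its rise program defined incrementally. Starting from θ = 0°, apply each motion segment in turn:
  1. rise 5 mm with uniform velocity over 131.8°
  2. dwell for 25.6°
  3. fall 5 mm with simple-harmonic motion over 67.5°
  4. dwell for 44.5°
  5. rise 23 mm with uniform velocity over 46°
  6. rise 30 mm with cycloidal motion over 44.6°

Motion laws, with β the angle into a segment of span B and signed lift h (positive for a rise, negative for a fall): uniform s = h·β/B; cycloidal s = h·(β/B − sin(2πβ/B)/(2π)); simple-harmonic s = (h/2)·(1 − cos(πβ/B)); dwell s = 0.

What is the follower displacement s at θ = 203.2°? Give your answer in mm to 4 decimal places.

seg 1 [0°–131.8°] uniform, h=5: full span → s += 5 → s = 5.0000
seg 2 [131.8°–157.4°] dwell: s stays 5.0000
seg 3 [157.4°–224.9°] simple-harmonic, h=-5: θ=203.2° here. β=45.8, B=67.5. -5/2·(1 − cos(π·0.6785)) = -3.8297 → s = 1.1703

1.1703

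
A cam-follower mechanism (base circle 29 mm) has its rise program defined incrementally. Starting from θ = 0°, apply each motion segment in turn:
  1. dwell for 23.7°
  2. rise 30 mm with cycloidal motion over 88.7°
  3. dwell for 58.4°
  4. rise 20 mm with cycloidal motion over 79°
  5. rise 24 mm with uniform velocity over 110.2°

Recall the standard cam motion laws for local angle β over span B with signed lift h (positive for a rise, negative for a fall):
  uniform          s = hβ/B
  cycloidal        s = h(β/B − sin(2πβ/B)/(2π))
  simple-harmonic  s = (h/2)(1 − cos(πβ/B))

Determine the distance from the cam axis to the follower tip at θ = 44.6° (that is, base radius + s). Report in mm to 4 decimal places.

seg 1 [0°–23.7°] dwell: s stays 0.0000
seg 2 [23.7°–112.4°] cycloidal, h=30: θ=44.6° here. β=20.9, B=88.7. 30·(0.2356 − sin(2π·0.2356)/(2π)) = 2.3136 → s = 2.3136
radial distance = base radius + s = 29 + 2.3136 = 31.3136

31.3136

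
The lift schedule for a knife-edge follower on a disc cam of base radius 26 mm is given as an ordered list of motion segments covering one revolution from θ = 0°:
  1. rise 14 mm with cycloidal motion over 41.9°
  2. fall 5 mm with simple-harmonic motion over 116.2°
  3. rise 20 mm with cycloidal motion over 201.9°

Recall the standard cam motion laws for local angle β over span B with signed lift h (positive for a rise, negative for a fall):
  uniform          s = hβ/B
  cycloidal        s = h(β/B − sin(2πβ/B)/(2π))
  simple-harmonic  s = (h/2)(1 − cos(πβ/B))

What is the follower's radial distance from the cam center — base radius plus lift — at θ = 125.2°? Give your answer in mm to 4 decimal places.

seg 1 [0°–41.9°] cycloidal, h=14: full span → s += 14 → s = 14.0000
seg 2 [41.9°–158.1°] simple-harmonic, h=-5: θ=125.2° here. β=83.3, B=116.2. -5/2·(1 − cos(π·0.7169)) = -4.0745 → s = 9.9255
radial distance = base radius + s = 26 + 9.9255 = 35.9255

35.9255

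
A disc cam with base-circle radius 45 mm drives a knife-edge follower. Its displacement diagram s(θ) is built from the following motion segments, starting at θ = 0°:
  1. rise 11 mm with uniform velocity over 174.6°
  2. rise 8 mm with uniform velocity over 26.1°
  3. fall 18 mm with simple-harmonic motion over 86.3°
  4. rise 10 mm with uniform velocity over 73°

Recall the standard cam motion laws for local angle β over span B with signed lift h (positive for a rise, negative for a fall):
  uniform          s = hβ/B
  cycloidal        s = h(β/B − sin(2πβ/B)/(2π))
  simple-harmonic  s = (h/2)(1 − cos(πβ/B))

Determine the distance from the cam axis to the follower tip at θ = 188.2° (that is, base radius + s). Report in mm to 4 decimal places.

seg 1 [0°–174.6°] uniform, h=11: full span → s += 11 → s = 11.0000
seg 2 [174.6°–200.7°] uniform, h=8: θ=188.2° here. β=13.6, B=26.1. 8·13.6/26.1 = 4.1686 → s = 15.1686
radial distance = base radius + s = 45 + 15.1686 = 60.1686

60.1686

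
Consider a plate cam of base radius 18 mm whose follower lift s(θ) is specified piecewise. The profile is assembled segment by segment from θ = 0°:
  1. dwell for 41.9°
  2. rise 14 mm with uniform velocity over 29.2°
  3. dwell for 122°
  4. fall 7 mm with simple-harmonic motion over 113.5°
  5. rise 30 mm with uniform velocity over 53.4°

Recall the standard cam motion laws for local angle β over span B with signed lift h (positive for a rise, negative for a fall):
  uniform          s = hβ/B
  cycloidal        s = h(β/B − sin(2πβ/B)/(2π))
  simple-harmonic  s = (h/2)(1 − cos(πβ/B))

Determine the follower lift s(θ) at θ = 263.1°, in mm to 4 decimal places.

seg 1 [0°–41.9°] dwell: s stays 0.0000
seg 2 [41.9°–71.1°] uniform, h=14: full span → s += 14 → s = 14.0000
seg 3 [71.1°–193.1°] dwell: s stays 14.0000
seg 4 [193.1°–306.6°] simple-harmonic, h=-7: θ=263.1° here. β=70, B=113.5. -7/2·(1 − cos(π·0.6167)) = -4.7550 → s = 9.2450

9.2450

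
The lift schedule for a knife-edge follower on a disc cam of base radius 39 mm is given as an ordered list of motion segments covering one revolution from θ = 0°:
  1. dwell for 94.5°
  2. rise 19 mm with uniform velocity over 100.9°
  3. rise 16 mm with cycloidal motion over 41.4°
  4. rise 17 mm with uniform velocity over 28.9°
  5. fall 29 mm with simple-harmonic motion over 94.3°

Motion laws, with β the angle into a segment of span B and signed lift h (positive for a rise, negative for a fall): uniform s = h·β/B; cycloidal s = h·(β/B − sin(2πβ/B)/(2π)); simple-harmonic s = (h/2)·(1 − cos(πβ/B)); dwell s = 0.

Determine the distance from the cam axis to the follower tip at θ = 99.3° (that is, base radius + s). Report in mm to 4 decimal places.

seg 1 [0°–94.5°] dwell: s stays 0.0000
seg 2 [94.5°–195.4°] uniform, h=19: θ=99.3° here. β=4.8, B=100.9. 19·4.8/100.9 = 0.9039 → s = 0.9039
radial distance = base radius + s = 39 + 0.9039 = 39.9039

39.9039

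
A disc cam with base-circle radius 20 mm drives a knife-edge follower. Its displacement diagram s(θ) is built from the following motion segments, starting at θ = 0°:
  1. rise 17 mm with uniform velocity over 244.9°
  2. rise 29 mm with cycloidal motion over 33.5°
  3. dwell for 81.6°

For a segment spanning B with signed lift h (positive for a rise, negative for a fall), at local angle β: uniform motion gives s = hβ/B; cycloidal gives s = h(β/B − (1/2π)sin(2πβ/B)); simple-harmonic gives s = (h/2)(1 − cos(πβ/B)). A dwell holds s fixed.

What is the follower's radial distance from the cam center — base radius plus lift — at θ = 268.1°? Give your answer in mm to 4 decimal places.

seg 1 [0°–244.9°] uniform, h=17: full span → s += 17 → s = 17.0000
seg 2 [244.9°–278.4°] cycloidal, h=29: θ=268.1° here. β=23.2, B=33.5. 29·(0.6925 − sin(2π·0.6925)/(2π)) = 24.4015 → s = 41.4015
radial distance = base radius + s = 20 + 41.4015 = 61.4015

61.4015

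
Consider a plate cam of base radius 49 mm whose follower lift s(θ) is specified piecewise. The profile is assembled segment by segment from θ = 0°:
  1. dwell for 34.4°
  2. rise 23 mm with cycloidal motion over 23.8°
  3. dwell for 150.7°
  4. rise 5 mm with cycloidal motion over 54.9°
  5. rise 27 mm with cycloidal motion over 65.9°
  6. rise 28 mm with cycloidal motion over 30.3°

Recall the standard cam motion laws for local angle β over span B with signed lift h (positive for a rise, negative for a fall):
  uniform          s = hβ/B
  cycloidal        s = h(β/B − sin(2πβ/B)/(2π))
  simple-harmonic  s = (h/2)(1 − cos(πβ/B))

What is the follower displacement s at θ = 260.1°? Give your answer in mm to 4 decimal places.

seg 1 [0°–34.4°] dwell: s stays 0.0000
seg 2 [34.4°–58.2°] cycloidal, h=23: full span → s += 23 → s = 23.0000
seg 3 [58.2°–208.9°] dwell: s stays 23.0000
seg 4 [208.9°–263.8°] cycloidal, h=5: θ=260.1° here. β=51.2, B=54.9. 5·(0.9326 − sin(2π·0.9326)/(2π)) = 4.9900 → s = 27.9900

27.9900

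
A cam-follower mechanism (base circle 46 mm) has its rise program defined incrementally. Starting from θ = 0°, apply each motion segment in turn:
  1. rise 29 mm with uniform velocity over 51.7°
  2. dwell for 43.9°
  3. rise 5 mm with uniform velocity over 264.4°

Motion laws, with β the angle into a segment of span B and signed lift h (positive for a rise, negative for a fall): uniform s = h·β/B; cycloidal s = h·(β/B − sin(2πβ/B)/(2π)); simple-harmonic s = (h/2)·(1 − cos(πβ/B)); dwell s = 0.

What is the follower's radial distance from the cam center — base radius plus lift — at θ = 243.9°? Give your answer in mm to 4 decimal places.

seg 1 [0°–51.7°] uniform, h=29: full span → s += 29 → s = 29.0000
seg 2 [51.7°–95.6°] dwell: s stays 29.0000
seg 3 [95.6°–360°] uniform, h=5: θ=243.9° here. β=148.3, B=264.4. 5·148.3/264.4 = 2.8045 → s = 31.8045
radial distance = base radius + s = 46 + 31.8045 = 77.8045

77.8045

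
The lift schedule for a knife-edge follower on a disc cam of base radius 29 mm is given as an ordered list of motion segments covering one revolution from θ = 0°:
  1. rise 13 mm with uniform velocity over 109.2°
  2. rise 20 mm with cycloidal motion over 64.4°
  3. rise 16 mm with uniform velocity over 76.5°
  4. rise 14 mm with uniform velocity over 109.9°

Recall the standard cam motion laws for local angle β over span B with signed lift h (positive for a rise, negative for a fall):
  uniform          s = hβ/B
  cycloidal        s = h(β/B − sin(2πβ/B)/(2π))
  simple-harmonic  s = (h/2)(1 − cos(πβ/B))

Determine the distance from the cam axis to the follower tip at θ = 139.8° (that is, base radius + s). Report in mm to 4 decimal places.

seg 1 [0°–109.2°] uniform, h=13: full span → s += 13 → s = 13.0000
seg 2 [109.2°–173.6°] cycloidal, h=20: θ=139.8° here. β=30.6, B=64.4. 20·(0.4752 − sin(2π·0.4752)/(2π)) = 9.0082 → s = 22.0082
radial distance = base radius + s = 29 + 22.0082 = 51.0082

51.0082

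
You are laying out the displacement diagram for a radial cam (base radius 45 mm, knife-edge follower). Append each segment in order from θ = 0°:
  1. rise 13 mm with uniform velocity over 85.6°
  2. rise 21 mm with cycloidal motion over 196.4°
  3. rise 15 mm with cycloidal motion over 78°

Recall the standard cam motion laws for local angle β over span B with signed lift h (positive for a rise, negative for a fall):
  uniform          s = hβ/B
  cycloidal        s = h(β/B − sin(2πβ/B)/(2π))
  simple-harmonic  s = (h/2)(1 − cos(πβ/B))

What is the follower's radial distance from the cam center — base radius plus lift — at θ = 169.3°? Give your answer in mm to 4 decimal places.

seg 1 [0°–85.6°] uniform, h=13: full span → s += 13 → s = 13.0000
seg 2 [85.6°–282°] cycloidal, h=21: θ=169.3° here. β=83.7, B=196.4. 21·(0.4262 − sin(2π·0.4262)/(2π)) = 7.4542 → s = 20.4542
radial distance = base radius + s = 45 + 20.4542 = 65.4542

65.4542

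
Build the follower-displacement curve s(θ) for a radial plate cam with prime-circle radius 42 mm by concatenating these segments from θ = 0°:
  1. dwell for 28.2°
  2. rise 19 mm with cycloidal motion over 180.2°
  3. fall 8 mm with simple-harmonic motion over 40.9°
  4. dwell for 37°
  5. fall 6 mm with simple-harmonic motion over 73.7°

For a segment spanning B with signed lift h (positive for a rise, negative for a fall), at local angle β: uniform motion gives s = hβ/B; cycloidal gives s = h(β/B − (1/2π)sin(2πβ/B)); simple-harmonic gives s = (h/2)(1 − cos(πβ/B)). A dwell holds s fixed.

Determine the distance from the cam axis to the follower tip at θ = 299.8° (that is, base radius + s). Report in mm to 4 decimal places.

seg 1 [0°–28.2°] dwell: s stays 0.0000
seg 2 [28.2°–208.4°] cycloidal, h=19: full span → s += 19 → s = 19.0000
seg 3 [208.4°–249.3°] simple-harmonic, h=-8: full span → s += -8 → s = 11.0000
seg 4 [249.3°–286.3°] dwell: s stays 11.0000
seg 5 [286.3°–360°] simple-harmonic, h=-6: θ=299.8° here. β=13.5, B=73.7. -6/2·(1 − cos(π·0.1832)) = -0.4832 → s = 10.5168
radial distance = base radius + s = 42 + 10.5168 = 52.5168

52.5168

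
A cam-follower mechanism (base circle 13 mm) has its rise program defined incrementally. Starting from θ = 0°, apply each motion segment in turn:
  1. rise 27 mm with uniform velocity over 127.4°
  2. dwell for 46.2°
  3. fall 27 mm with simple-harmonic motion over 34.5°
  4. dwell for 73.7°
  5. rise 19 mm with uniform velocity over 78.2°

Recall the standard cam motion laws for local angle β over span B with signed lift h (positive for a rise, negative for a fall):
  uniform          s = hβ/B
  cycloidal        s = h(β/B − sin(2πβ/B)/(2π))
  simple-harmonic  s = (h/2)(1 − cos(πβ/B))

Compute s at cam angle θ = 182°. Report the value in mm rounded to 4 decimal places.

seg 1 [0°–127.4°] uniform, h=27: full span → s += 27 → s = 27.0000
seg 2 [127.4°–173.6°] dwell: s stays 27.0000
seg 3 [173.6°–208.1°] simple-harmonic, h=-27: θ=182° here. β=8.4, B=34.5. -27/2·(1 − cos(π·0.2435)) = -3.7605 → s = 23.2395

23.2395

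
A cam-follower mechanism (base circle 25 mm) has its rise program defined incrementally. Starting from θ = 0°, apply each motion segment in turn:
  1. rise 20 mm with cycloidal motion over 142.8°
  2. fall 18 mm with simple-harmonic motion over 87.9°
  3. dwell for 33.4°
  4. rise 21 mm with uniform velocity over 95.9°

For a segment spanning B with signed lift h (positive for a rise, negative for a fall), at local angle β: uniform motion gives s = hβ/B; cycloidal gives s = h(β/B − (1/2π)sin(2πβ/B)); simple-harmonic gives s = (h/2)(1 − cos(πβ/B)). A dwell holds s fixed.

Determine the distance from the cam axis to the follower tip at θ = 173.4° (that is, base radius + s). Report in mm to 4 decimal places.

seg 1 [0°–142.8°] cycloidal, h=20: full span → s += 20 → s = 20.0000
seg 2 [142.8°–230.7°] simple-harmonic, h=-18: θ=173.4° here. β=30.6, B=87.9. -18/2·(1 − cos(π·0.3481)) = -4.8669 → s = 15.1331
radial distance = base radius + s = 25 + 15.1331 = 40.1331

40.1331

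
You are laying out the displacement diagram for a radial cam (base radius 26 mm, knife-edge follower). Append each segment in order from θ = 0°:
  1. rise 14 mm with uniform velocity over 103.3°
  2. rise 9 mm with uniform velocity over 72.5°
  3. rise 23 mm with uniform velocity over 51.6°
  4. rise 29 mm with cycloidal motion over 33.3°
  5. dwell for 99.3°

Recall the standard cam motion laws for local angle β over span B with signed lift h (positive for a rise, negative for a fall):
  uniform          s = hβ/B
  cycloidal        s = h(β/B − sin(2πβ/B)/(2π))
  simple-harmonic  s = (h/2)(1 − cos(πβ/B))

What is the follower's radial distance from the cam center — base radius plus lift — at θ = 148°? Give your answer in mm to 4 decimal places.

seg 1 [0°–103.3°] uniform, h=14: full span → s += 14 → s = 14.0000
seg 2 [103.3°–175.8°] uniform, h=9: θ=148° here. β=44.7, B=72.5. 9·44.7/72.5 = 5.5490 → s = 19.5490
radial distance = base radius + s = 26 + 19.5490 = 45.5490

45.5490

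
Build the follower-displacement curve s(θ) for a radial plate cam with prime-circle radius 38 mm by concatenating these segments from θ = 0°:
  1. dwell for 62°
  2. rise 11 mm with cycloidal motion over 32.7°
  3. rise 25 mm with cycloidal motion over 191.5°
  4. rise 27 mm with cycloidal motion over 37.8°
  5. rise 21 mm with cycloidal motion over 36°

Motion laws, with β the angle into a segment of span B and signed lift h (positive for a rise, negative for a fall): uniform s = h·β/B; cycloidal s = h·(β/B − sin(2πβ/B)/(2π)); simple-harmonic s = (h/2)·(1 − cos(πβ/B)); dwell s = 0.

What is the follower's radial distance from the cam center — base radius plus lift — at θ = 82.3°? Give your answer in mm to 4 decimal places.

seg 1 [0°–62°] dwell: s stays 0.0000
seg 2 [62°–94.7°] cycloidal, h=11: θ=82.3° here. β=20.3, B=32.7. 11·(0.6208 − sin(2π·0.6208)/(2π)) = 8.0335 → s = 8.0335
radial distance = base radius + s = 38 + 8.0335 = 46.0335

46.0335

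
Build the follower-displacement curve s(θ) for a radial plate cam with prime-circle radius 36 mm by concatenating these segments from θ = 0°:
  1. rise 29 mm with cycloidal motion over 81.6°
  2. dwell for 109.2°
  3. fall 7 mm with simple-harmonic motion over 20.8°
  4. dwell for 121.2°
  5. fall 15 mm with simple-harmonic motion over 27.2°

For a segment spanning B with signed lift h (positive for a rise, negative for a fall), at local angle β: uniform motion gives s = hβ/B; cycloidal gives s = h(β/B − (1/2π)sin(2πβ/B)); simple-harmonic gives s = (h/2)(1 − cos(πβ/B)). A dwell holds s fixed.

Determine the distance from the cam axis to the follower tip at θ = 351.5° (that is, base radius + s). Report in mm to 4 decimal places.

seg 1 [0°–81.6°] cycloidal, h=29: full span → s += 29 → s = 29.0000
seg 2 [81.6°–190.8°] dwell: s stays 29.0000
seg 3 [190.8°–211.6°] simple-harmonic, h=-7: full span → s += -7 → s = 22.0000
seg 4 [211.6°–332.8°] dwell: s stays 22.0000
seg 5 [332.8°–360°] simple-harmonic, h=-15: θ=351.5° here. β=18.7, B=27.2. -15/2·(1 − cos(π·0.6875)) = -11.6668 → s = 10.3332
radial distance = base radius + s = 36 + 10.3332 = 46.3332

46.3332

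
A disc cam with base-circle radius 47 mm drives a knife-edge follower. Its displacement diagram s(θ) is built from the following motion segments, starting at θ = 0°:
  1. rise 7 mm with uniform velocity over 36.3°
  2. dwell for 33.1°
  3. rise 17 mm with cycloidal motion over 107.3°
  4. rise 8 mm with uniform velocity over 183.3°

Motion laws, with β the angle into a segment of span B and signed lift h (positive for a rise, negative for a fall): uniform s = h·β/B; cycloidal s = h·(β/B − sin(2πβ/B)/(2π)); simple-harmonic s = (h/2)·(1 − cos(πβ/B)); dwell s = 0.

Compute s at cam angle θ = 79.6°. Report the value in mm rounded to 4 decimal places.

seg 1 [0°–36.3°] uniform, h=7: full span → s += 7 → s = 7.0000
seg 2 [36.3°–69.4°] dwell: s stays 7.0000
seg 3 [69.4°–176.7°] cycloidal, h=17: θ=79.6° here. β=10.2, B=107.3. 17·(0.0951 − sin(2π·0.0951)/(2π)) = 0.0944 → s = 7.0944

7.0944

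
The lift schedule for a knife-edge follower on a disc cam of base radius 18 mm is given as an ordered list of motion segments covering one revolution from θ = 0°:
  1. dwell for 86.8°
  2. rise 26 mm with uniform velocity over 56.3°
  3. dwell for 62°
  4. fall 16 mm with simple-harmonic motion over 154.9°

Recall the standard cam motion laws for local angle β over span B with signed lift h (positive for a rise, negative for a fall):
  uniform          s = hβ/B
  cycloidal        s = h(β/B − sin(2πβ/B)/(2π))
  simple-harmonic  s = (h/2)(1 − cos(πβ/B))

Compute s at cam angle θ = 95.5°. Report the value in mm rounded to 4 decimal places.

seg 1 [0°–86.8°] dwell: s stays 0.0000
seg 2 [86.8°–143.1°] uniform, h=26: θ=95.5° here. β=8.7, B=56.3. 26·8.7/56.3 = 4.0178 → s = 4.0178

4.0178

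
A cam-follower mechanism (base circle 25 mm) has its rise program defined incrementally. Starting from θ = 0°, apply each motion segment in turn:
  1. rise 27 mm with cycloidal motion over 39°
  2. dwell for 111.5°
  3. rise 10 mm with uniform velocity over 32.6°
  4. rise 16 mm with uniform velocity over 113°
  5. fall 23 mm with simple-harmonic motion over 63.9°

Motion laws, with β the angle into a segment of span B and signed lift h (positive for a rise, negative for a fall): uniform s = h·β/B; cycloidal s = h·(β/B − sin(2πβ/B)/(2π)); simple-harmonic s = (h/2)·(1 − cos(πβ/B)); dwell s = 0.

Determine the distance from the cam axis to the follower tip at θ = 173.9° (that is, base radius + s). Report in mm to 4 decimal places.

seg 1 [0°–39°] cycloidal, h=27: full span → s += 27 → s = 27.0000
seg 2 [39°–150.5°] dwell: s stays 27.0000
seg 3 [150.5°–183.1°] uniform, h=10: θ=173.9° here. β=23.4, B=32.6. 10·23.4/32.6 = 7.1779 → s = 34.1779
radial distance = base radius + s = 25 + 34.1779 = 59.1779

59.1779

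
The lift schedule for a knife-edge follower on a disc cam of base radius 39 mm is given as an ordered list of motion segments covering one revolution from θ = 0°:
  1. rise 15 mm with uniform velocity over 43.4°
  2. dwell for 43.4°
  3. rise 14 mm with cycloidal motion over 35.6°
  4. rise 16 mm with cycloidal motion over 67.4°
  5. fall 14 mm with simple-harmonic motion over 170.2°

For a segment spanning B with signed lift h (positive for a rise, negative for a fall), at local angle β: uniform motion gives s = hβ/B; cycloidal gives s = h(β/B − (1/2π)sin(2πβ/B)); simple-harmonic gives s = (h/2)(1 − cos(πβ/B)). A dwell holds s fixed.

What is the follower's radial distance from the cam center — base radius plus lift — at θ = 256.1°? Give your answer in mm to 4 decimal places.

seg 1 [0°–43.4°] uniform, h=15: full span → s += 15 → s = 15.0000
seg 2 [43.4°–86.8°] dwell: s stays 15.0000
seg 3 [86.8°–122.4°] cycloidal, h=14: full span → s += 14 → s = 29.0000
seg 4 [122.4°–189.8°] cycloidal, h=16: full span → s += 16 → s = 45.0000
seg 5 [189.8°–360°] simple-harmonic, h=-14: θ=256.1° here. β=66.3, B=170.2. -14/2·(1 − cos(π·0.3895)) = -4.6194 → s = 40.3806
radial distance = base radius + s = 39 + 40.3806 = 79.3806

79.3806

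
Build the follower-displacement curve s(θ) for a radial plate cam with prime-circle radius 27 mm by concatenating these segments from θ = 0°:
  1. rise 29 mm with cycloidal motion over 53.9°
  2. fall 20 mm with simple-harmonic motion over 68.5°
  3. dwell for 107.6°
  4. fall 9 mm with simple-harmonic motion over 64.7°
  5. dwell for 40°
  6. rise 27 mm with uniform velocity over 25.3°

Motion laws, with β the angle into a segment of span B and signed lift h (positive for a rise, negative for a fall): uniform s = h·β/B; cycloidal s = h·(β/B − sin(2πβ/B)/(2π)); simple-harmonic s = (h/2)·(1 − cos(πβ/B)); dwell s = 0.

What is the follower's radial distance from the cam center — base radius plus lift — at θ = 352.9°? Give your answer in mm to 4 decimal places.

seg 1 [0°–53.9°] cycloidal, h=29: full span → s += 29 → s = 29.0000
seg 2 [53.9°–122.4°] simple-harmonic, h=-20: full span → s += -20 → s = 9.0000
seg 3 [122.4°–230°] dwell: s stays 9.0000
seg 4 [230°–294.7°] simple-harmonic, h=-9: full span → s += -9 → s = 0.0000
seg 5 [294.7°–334.7°] dwell: s stays 0.0000
seg 6 [334.7°–360°] uniform, h=27: θ=352.9° here. β=18.2, B=25.3. 27·18.2/25.3 = 19.4229 → s = 19.4229
radial distance = base radius + s = 27 + 19.4229 = 46.4229

46.4229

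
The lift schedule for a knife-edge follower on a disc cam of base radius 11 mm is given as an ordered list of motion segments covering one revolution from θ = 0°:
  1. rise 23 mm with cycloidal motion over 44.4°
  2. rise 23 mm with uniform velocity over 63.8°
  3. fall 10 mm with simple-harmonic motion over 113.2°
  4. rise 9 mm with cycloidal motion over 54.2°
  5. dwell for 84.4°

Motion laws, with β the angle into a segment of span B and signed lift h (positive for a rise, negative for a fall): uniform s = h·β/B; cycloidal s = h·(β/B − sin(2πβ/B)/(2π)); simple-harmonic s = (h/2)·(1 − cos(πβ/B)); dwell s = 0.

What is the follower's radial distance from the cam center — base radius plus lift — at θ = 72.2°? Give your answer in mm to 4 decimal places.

seg 1 [0°–44.4°] cycloidal, h=23: full span → s += 23 → s = 23.0000
seg 2 [44.4°–108.2°] uniform, h=23: θ=72.2° here. β=27.8, B=63.8. 23·27.8/63.8 = 10.0219 → s = 33.0219
radial distance = base radius + s = 11 + 33.0219 = 44.0219

44.0219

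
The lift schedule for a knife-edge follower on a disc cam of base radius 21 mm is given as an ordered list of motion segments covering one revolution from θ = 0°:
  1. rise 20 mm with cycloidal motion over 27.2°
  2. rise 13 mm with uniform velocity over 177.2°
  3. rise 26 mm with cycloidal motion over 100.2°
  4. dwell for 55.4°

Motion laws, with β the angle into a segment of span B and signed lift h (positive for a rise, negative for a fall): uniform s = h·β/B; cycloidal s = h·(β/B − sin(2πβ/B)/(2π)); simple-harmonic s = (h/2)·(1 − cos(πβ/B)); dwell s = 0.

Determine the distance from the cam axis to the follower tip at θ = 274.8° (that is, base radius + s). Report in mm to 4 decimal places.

seg 1 [0°–27.2°] cycloidal, h=20: full span → s += 20 → s = 20.0000
seg 2 [27.2°–204.4°] uniform, h=13: full span → s += 13 → s = 33.0000
seg 3 [204.4°–304.6°] cycloidal, h=26: θ=274.8° here. β=70.4, B=100.2. 26·(0.7026 − sin(2π·0.7026)/(2π)) = 22.2233 → s = 55.2233
radial distance = base radius + s = 21 + 55.2233 = 76.2233

76.2233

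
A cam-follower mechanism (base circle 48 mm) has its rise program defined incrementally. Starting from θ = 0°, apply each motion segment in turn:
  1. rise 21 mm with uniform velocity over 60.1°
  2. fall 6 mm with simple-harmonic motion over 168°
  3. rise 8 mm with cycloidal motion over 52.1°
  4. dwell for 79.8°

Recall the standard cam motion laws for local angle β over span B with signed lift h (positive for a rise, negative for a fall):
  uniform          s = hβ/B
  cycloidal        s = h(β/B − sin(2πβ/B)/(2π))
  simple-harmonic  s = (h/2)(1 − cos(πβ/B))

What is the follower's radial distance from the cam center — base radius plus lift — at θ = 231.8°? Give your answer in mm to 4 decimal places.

seg 1 [0°–60.1°] uniform, h=21: full span → s += 21 → s = 21.0000
seg 2 [60.1°–228.1°] simple-harmonic, h=-6: full span → s += -6 → s = 15.0000
seg 3 [228.1°–280.2°] cycloidal, h=8: θ=231.8° here. β=3.7, B=52.1. 8·(0.0710 − sin(2π·0.0710)/(2π)) = 0.0187 → s = 15.0187
radial distance = base radius + s = 48 + 15.0187 = 63.0187

63.0187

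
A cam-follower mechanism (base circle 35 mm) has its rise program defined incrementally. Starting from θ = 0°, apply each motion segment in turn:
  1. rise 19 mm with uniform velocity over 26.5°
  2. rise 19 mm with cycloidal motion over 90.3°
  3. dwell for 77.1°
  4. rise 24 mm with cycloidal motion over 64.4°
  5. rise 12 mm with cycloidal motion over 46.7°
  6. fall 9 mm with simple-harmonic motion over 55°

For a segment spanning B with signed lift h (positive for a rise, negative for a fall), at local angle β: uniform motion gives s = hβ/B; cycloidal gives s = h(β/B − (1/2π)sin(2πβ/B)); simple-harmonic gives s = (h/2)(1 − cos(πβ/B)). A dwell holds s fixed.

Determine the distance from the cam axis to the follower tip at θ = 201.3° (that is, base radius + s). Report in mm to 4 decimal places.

seg 1 [0°–26.5°] uniform, h=19: full span → s += 19 → s = 19.0000
seg 2 [26.5°–116.8°] cycloidal, h=19: full span → s += 19 → s = 38.0000
seg 3 [116.8°–193.9°] dwell: s stays 38.0000
seg 4 [193.9°–258.3°] cycloidal, h=24: θ=201.3° here. β=7.4, B=64.4. 24·(0.1149 − sin(2π·0.1149)/(2π)) = 0.2334 → s = 38.2334
radial distance = base radius + s = 35 + 38.2334 = 73.2334

73.2334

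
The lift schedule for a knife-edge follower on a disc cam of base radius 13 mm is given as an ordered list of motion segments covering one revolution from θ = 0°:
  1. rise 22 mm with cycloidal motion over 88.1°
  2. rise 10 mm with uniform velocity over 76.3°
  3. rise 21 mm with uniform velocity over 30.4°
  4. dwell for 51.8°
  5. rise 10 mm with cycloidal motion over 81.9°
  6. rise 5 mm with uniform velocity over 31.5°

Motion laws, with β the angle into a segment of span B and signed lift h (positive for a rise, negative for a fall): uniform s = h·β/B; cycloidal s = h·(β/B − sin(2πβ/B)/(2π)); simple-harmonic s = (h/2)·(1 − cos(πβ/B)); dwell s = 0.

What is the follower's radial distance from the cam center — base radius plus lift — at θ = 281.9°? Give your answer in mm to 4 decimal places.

seg 1 [0°–88.1°] cycloidal, h=22: full span → s += 22 → s = 22.0000
seg 2 [88.1°–164.4°] uniform, h=10: full span → s += 10 → s = 32.0000
seg 3 [164.4°–194.8°] uniform, h=21: full span → s += 21 → s = 53.0000
seg 4 [194.8°–246.6°] dwell: s stays 53.0000
seg 5 [246.6°–328.5°] cycloidal, h=10: θ=281.9° here. β=35.3, B=81.9. 10·(0.4310 − sin(2π·0.4310)/(2π)) = 3.6417 → s = 56.6417
radial distance = base radius + s = 13 + 56.6417 = 69.6417

69.6417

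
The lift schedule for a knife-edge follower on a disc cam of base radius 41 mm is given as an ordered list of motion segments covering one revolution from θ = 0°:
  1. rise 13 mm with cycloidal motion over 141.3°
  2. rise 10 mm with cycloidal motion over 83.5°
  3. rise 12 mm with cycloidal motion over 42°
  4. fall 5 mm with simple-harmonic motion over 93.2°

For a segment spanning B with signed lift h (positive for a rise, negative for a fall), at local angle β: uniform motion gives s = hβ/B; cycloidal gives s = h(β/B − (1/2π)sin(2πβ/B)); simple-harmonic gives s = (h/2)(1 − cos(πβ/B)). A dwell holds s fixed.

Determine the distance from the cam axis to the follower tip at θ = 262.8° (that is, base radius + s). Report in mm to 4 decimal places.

seg 1 [0°–141.3°] cycloidal, h=13: full span → s += 13 → s = 13.0000
seg 2 [141.3°–224.8°] cycloidal, h=10: full span → s += 10 → s = 23.0000
seg 3 [224.8°–266.8°] cycloidal, h=12: θ=262.8° here. β=38, B=42. 12·(0.9048 − sin(2π·0.9048)/(2π)) = 11.9330 → s = 34.9330
radial distance = base radius + s = 41 + 34.9330 = 75.9330

75.9330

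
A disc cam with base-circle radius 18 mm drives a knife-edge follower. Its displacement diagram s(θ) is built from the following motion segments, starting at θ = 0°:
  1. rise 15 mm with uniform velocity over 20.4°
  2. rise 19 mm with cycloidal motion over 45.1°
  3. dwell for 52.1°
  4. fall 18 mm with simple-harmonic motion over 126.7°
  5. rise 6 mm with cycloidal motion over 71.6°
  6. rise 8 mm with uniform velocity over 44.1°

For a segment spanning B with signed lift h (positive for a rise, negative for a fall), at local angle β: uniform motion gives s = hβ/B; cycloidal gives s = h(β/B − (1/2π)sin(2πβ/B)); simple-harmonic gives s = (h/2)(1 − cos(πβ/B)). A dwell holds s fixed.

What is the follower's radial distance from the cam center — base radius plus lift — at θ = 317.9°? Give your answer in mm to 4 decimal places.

seg 1 [0°–20.4°] uniform, h=15: full span → s += 15 → s = 15.0000
seg 2 [20.4°–65.5°] cycloidal, h=19: full span → s += 19 → s = 34.0000
seg 3 [65.5°–117.6°] dwell: s stays 34.0000
seg 4 [117.6°–244.3°] simple-harmonic, h=-18: full span → s += -18 → s = 16.0000
seg 5 [244.3°–315.9°] cycloidal, h=6: full span → s += 6 → s = 22.0000
seg 6 [315.9°–360°] uniform, h=8: θ=317.9° here. β=2, B=44.1. 8·2/44.1 = 0.3628 → s = 22.3628
radial distance = base radius + s = 18 + 22.3628 = 40.3628

40.3628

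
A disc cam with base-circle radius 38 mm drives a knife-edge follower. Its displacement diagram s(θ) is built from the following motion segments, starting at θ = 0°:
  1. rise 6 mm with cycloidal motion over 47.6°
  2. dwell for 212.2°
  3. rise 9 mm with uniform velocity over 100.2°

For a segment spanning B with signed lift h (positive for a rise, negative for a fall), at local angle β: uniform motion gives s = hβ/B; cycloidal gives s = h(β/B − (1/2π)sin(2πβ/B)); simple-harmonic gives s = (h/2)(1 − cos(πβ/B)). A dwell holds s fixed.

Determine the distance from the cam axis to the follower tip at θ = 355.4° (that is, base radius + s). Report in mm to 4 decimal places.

seg 1 [0°–47.6°] cycloidal, h=6: full span → s += 6 → s = 6.0000
seg 2 [47.6°–259.8°] dwell: s stays 6.0000
seg 3 [259.8°–360°] uniform, h=9: θ=355.4° here. β=95.6, B=100.2. 9·95.6/100.2 = 8.5868 → s = 14.5868
radial distance = base radius + s = 38 + 14.5868 = 52.5868

52.5868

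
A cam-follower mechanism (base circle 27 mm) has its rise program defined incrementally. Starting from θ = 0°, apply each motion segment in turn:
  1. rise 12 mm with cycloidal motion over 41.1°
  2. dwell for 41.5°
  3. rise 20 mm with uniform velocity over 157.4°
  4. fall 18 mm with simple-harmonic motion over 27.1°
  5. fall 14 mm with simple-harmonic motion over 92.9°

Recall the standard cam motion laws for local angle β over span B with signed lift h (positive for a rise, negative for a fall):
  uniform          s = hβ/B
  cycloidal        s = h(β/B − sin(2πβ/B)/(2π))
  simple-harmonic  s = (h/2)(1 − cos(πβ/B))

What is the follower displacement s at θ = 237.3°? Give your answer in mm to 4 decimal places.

seg 1 [0°–41.1°] cycloidal, h=12: full span → s += 12 → s = 12.0000
seg 2 [41.1°–82.6°] dwell: s stays 12.0000
seg 3 [82.6°–240°] uniform, h=20: θ=237.3° here. β=154.7, B=157.4. 20·154.7/157.4 = 19.6569 → s = 31.6569

31.6569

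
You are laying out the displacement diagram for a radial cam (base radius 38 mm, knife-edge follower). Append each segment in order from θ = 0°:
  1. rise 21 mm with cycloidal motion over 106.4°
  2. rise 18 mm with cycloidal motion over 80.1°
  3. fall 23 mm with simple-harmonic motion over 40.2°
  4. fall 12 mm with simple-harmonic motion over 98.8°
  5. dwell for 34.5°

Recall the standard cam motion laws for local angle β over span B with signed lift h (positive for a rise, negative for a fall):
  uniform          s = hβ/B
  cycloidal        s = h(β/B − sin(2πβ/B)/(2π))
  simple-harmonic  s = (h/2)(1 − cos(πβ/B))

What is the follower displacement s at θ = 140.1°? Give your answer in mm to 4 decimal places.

seg 1 [0°–106.4°] cycloidal, h=21: full span → s += 21 → s = 21.0000
seg 2 [106.4°–186.5°] cycloidal, h=18: θ=140.1° here. β=33.7, B=80.1. 18·(0.4207 − sin(2π·0.4207)/(2π)) = 6.2043 → s = 27.2043

27.2043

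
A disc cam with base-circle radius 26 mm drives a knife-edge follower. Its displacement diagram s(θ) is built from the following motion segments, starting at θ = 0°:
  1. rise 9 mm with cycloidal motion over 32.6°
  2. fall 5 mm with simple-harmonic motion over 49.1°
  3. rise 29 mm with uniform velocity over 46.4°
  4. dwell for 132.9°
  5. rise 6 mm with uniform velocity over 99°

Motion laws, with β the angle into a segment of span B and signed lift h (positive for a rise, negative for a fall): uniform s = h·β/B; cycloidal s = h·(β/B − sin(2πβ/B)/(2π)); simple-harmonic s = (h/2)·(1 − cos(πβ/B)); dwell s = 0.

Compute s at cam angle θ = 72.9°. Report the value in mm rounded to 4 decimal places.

seg 1 [0°–32.6°] cycloidal, h=9: full span → s += 9 → s = 9.0000
seg 2 [32.6°–81.7°] simple-harmonic, h=-5: θ=72.9° here. β=40.3, B=49.1. -5/2·(1 − cos(π·0.8208)) = -4.6141 → s = 4.3859

4.3859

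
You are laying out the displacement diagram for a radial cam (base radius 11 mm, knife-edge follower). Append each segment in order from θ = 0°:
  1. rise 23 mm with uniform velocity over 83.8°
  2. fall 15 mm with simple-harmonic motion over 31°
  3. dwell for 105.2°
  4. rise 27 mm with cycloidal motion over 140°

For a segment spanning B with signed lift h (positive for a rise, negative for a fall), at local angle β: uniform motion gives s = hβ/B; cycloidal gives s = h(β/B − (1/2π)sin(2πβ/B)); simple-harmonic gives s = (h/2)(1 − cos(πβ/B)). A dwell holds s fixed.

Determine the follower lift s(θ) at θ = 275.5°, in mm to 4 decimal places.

seg 1 [0°–83.8°] uniform, h=23: full span → s += 23 → s = 23.0000
seg 2 [83.8°–114.8°] simple-harmonic, h=-15: full span → s += -15 → s = 8.0000
seg 3 [114.8°–220°] dwell: s stays 8.0000
seg 4 [220°–360°] cycloidal, h=27: θ=275.5° here. β=55.5, B=140. 27·(0.3964 − sin(2π·0.3964)/(2π)) = 8.1004 → s = 16.1004

16.1004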